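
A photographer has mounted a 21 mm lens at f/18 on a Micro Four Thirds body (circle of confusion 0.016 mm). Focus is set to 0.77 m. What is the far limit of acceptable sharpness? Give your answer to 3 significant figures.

Hyperfocal distance H = f²/(N·c) + f = 21²/(18 × 0.016) + 21 = 441/0.288 + 21 ≈ 1552.2 mm ≈ 1.552 m.
Far limit Df = s·(H − f)/(H − s) = 770 × (1552.2 − 21) / (1552.2 − 770) = 770 × 1531.2 / 782.2 ≈ 1507.3 mm ≈ 1.51 m.

1.51 m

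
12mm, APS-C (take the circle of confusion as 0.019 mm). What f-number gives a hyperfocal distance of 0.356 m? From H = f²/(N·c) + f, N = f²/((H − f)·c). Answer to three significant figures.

f/22

Rearrange H = f²/(N·c) + f for N: N = f² / ((H − f)·c).
N = 12² / ((356 − 12) × 0.019) = 144 / 6.536 ≈ 22.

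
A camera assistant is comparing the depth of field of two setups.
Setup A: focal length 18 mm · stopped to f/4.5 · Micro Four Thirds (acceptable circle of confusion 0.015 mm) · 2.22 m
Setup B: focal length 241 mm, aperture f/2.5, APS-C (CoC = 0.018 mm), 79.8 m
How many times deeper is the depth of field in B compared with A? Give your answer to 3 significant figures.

Setup A: H = 18²/(4.5×0.015) + 18 ≈ 4818.0 mm; DoF = Df − Dn = 4101.6 − 1521.9 ≈ 2579.7 mm.
Setup B: H = 241²/(2.5×0.018) + 241 ≈ 1290929.9 mm; DoF = Df − Dn = 85042.1 − 75166.7 ≈ 9875.4 mm.
Ratio = 9875.4 / 2579.7 ≈ 3.83.

3.83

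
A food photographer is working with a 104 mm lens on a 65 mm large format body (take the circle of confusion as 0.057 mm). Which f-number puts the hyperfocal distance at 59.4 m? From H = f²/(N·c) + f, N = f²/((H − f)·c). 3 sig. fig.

f/3.20

Rearrange H = f²/(N·c) + f for N: N = f² / ((H − f)·c).
N = 104² / ((59400 − 104) × 0.057) = 10816 / 3380 ≈ 3.20.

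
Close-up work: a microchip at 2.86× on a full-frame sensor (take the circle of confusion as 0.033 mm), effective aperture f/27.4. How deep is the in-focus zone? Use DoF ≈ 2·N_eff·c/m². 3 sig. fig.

0.221 mm

At magnification m, DoF ≈ 2·N_eff·c/m² = 2 × 27.4 × 0.033 / 2.86² = 1.808 / 8.18 ≈ 0.221 mm.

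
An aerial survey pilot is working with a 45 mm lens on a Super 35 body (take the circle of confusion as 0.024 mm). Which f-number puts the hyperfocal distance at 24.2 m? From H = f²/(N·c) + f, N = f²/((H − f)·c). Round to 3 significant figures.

Rearrange H = f²/(N·c) + f for N: N = f² / ((H − f)·c).
N = 45² / ((24200 − 45) × 0.024) = 2025 / 579.7 ≈ 3.49.

f/3.49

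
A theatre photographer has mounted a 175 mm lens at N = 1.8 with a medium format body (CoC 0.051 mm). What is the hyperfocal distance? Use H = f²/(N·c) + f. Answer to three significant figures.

Hyperfocal distance H = f²/(N·c) + f = 175²/(1.8 × 0.051) + 175 = 30625/0.0918 + 175 ≈ 333780.7 mm ≈ 334 m.

334 m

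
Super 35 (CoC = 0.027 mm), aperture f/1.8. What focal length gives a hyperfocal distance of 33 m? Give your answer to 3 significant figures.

From H = f²/(N·c) + f, with f ≪ H: f ≈ √(H·N·c) = √(33000 × 1.8 × 0.027) = √1603.8 ≈ 40.05 mm.
Exact: f² + N·c·f − N·c·H = 0 ⇒ f = (−N·c + √((N·c)² + 4·N·c·H))/2 = (−0.0486 + √6415.2)/2 ≈ 40.023 mm ≈ 40.0 mm.

40.0 mm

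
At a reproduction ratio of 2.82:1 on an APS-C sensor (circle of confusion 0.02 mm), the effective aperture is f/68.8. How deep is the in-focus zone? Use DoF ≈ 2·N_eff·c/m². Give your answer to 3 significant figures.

0.346 mm

At magnification m, DoF ≈ 2·N_eff·c/m² = 2 × 68.8 × 0.02 / 2.82² = 2.752 / 7.952 ≈ 0.346 mm.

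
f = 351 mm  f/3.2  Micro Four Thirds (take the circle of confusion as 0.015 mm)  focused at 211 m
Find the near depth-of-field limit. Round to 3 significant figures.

195 m

Hyperfocal distance H = f²/(N·c) + f = 351²/(3.2 × 0.015) + 351 = 123201/0.048 + 351 ≈ 2567038.5 mm ≈ 2567 m.
Near limit Dn = s·(H − f)/(H + s − 2f) = 211000 × (2567038.5 − 351) / (2567038.5 + 211000 − 2 × 351) = 211000 × 2566687.5 / 2777336.5 ≈ 194997 mm ≈ 195 m.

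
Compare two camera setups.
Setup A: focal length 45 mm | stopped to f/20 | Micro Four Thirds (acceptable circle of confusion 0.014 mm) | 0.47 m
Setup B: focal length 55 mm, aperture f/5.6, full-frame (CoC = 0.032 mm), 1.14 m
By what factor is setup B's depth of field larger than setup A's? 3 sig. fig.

2.65

Setup A: H = 45²/(20×0.014) + 45 ≈ 7277.1 mm; DoF = Df − Dn = 499.344 − 443.913 ≈ 55.431 mm.
Setup B: H = 55²/(5.6×0.032) + 55 ≈ 16935.6 mm; DoF = Df − Dn = 1218.31 − 1071.15 ≈ 147.16 mm.
Ratio = 147.16 / 55.431 ≈ 2.65.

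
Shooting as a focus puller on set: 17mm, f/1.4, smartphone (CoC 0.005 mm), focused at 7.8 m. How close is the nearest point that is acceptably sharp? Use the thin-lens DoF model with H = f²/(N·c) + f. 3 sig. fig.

Hyperfocal distance H = f²/(N·c) + f = 17²/(1.4 × 0.005) + 17 = 289/0.007 + 17 ≈ 41302.7 mm ≈ 41.30 m.
Near limit Dn = s·(H − f)/(H + s − 2f) = 7800 × (41302.7 − 17) / (41302.7 + 7800 − 2 × 17) = 7800 × 41285.7 / 49068.7 ≈ 6562.8 mm ≈ 6.56 m.

6.56 m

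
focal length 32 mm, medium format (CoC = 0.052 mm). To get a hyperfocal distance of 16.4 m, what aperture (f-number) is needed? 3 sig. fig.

Rearrange H = f²/(N·c) + f for N: N = f² / ((H − f)·c).
N = 32² / ((16400 − 32) × 0.052) = 1024 / 851.1 ≈ 1.20.

f/1.20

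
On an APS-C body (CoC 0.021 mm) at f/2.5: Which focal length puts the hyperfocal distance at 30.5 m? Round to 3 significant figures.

From H = f²/(N·c) + f, with f ≪ H: f ≈ √(H·N·c) = √(30500 × 2.5 × 0.021) = √1601.3 ≈ 40.02 mm.
The +f correction barely moves this — solving exactly, f² + N·c·f − N·c·H = 0 ⇒ f = (−N·c + √((N·c)² + 4·N·c·H))/2 = (−0.0525 + √6405.0)/2 ≈ 39.989 mm, so f ≈ 40.0 mm.

40.0 mm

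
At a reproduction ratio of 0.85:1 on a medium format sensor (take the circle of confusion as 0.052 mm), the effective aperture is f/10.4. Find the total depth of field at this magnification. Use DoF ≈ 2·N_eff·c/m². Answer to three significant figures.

1.50 mm

At magnification m, DoF ≈ 2·N_eff·c/m² = 2 × 10.4 × 0.052 / 0.85² = 1.082 / 0.7225 ≈ 1.5 mm.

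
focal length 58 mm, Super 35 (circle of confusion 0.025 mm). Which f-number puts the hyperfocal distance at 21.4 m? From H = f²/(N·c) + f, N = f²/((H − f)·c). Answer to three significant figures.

Rearrange H = f²/(N·c) + f for N: N = f² / ((H − f)·c).
N = 58² / ((21400 − 58) × 0.025) = 3364 / 533.6 ≈ 6.30.

f/6.30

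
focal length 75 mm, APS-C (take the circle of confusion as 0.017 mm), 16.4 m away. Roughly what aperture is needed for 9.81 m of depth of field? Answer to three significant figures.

f/5.60

Write h = H − f = f²/(N·c). The thin-lens limits are Dn = s·h/(h + (s−f)) and Df = s·h/(h − (s−f)), so DoF = Df − Dn = 2·s·(s−f)·h / (h² − (s−f)²).
That is a quadratic in h: DoF·h² − 2·s·(s−f)·h − DoF·(s−f)² = 0 ⇒ h = (s−f)·(s + √(s² + DoF²)) / DoF = 16325 × (16400 + √(16400² + 9810²)) / 9810 = 16325 × (16400 + 19110.1) / 9810 ≈ 59093 mm.
Then N = f²/(c·h) = 75² / (0.017 × 59093) = 5625 / 1004.6 ≈ 5.60.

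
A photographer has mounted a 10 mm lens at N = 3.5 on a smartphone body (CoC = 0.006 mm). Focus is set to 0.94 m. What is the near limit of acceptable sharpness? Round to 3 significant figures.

Hyperfocal distance H = f²/(N·c) + f = 10²/(3.5 × 0.006) + 10 = 100/0.021 + 10 ≈ 4771.9 mm ≈ 4.772 m.
Near limit Dn = s·(H − f)/(H + s − 2f) = 940 × (4771.9 − 10) / (4771.9 + 940 − 2 × 10) = 940 × 4761.9 / 5691.9 ≈ 786.41 mm ≈ 0.786 m.

0.786 m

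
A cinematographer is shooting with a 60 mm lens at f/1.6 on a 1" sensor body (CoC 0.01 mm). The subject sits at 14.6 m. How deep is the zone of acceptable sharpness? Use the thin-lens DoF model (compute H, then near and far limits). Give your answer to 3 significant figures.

Hyperfocal distance H = f²/(N·c) + f = 60²/(1.6 × 0.01) + 60 = 3600/0.016 + 60 ≈ 225060.0 mm ≈ 225.1 m.
Near limit Dn = s·(H − f)/(H + s − 2f) = 14600 × (225060.0 − 60) / (225060.0 + 14600 − 2 × 60) = 14600 × 225000.0 / 239540.0 ≈ 13713.8 mm.
Far limit Df = s·(H − f)/(H − s) = 14600 × (225060.0 − 60) / (225060.0 − 14600) = 14600 × 225000.0 / 210460.0 ≈ 15608.7 mm.
Depth of field = Df − Dn = 15608.7 − 13713.8 ≈ 1894.9 mm ≈ 1.89 m.

1.89 m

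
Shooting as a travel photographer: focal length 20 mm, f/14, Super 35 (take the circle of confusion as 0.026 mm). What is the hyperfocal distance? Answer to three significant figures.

1.12 m

Hyperfocal distance H = f²/(N·c) + f = 20²/(14 × 0.026) + 20 = 400/0.364 + 20 ≈ 1118.9 mm ≈ 1.12 m.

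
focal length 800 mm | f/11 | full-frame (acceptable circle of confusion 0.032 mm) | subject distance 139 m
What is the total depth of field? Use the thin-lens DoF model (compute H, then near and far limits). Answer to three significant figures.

Hyperfocal distance H = f²/(N·c) + f = 800²/(11 × 0.032) + 800 = 640000/0.352 + 800 ≈ 1818981.8 mm ≈ 1819 m.
Near limit Dn = s·(H − f)/(H + s − 2f) = 139000 × (1818981.8 − 800) / (1818981.8 + 139000 − 2 × 800) = 139000 × 1818181.8 / 1956381.8 ≈ 129181 mm.
Far limit Df = s·(H − f)/(H − s) = 139000 × (1818981.8 − 800) / (1818981.8 − 139000) = 139000 × 1818181.8 / 1679981.8 ≈ 150435 mm.
Depth of field = Df − Dn = 150435 − 129181 ≈ 21254 mm ≈ 21.3 m.

21.3 m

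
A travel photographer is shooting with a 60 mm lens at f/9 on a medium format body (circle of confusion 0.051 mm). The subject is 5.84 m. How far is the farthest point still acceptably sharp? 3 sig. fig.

Hyperfocal distance H = f²/(N·c) + f = 60²/(9 × 0.051) + 60 = 3600/0.459 + 60 ≈ 7903.1 mm ≈ 7.903 m.
Far limit Df = s·(H − f)/(H − s) = 5840 × (7903.1 − 60) / (7903.1 − 5840) = 5840 × 7843.1 / 2063.1 ≈ 22201 mm ≈ 22.2 m.

22.2 m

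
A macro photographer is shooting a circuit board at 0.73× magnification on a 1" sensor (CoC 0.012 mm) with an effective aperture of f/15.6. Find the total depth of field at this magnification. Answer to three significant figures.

0.703 mm

At magnification m, DoF ≈ 2·N_eff·c/m² = 2 × 15.6 × 0.012 / 0.73² = 0.3744 / 0.5329 ≈ 0.703 mm.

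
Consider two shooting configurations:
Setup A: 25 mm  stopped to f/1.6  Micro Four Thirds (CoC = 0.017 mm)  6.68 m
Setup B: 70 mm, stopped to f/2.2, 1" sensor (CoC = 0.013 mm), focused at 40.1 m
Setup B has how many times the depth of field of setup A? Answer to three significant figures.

Setup A: H = 25²/(1.6×0.017) + 25 ≈ 23002.9 mm; DoF = Df − Dn = 9403.5 − 5179.8 ≈ 4223.7 mm.
Setup B: H = 70²/(2.2×0.013) + 70 ≈ 171398.7 mm; DoF = Df − Dn = 52326 − 32505 ≈ 19821 mm.
Ratio = 19821 / 4223.7 ≈ 4.69.

4.69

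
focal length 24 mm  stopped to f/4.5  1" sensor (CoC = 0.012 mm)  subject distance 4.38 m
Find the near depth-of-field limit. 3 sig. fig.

3.11 m

Hyperfocal distance H = f²/(N·c) + f = 24²/(4.5 × 0.012) + 24 = 576/0.054 + 24 ≈ 10690.7 mm ≈ 10.69 m.
Near limit Dn = s·(H − f)/(H + s − 2f) = 4380 × (10690.7 − 24) / (10690.7 + 4380 − 2 × 24) = 4380 × 10666.7 / 15022.7 ≈ 3110.0 mm ≈ 3.11 m.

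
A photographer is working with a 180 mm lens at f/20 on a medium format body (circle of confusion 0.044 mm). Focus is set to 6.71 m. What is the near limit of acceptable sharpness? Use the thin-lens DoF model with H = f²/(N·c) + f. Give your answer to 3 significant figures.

5.70 m

Hyperfocal distance H = f²/(N·c) + f = 180²/(20 × 0.044) + 180 = 32400/0.88 + 180 ≈ 36998.2 mm ≈ 37.00 m.
Near limit Dn = s·(H − f)/(H + s − 2f) = 6710 × (36998.2 − 180) / (36998.2 + 6710 − 2 × 180) = 6710 × 36818.2 / 43348.2 ≈ 5699.2 mm ≈ 5.70 m.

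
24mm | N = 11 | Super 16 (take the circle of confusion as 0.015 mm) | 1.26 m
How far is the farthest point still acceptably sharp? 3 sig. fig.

Hyperfocal distance H = f²/(N·c) + f = 24²/(11 × 0.015) + 24 = 576/0.165 + 24 ≈ 3514.9 mm ≈ 3.515 m.
Far limit Df = s·(H − f)/(H − s) = 1260 × (3514.9 − 24) / (3514.9 − 1260) = 1260 × 3490.9 / 2254.9 ≈ 1950.7 mm ≈ 1.95 m.

1.95 m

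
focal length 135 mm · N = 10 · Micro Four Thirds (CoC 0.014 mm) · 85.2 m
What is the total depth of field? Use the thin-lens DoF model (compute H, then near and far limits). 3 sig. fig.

Hyperfocal distance H = f²/(N·c) + f = 135²/(10 × 0.014) + 135 = 18225/0.14 + 135 ≈ 130313.6 mm ≈ 130.3 m.
Near limit Dn = s·(H − f)/(H + s − 2f) = 85200 × (130313.6 − 135) / (130313.6 + 85200 − 2 × 135) = 85200 × 130178.6 / 215243.6 ≈ 51529 mm.
Far limit Df = s·(H − f)/(H − s) = 85200 × (130313.6 − 135) / (130313.6 − 85200) = 85200 × 130178.6 / 45113.6 ≈ 245851 mm.
Depth of field = Df − Dn = 245851 − 51529 ≈ 194322 mm ≈ 194 m.

194 m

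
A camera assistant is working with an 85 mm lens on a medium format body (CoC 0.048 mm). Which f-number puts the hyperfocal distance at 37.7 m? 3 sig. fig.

f/4

Rearrange H = f²/(N·c) + f for N: N = f² / ((H − f)·c).
N = 85² / ((37700 − 85) × 0.048) = 7225 / 1806 ≈ 4.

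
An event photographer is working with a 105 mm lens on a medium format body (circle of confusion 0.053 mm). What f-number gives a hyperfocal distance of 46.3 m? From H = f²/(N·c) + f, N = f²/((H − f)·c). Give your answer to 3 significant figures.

Rearrange H = f²/(N·c) + f for N: N = f² / ((H − f)·c).
N = 105² / ((46300 − 105) × 0.053) = 11025 / 2448 ≈ 4.50.

f/4.50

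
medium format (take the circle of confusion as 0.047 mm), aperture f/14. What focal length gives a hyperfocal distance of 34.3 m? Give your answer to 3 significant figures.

150 mm

From H = f²/(N·c) + f, with f ≪ H: f ≈ √(H·N·c) = √(34300 × 14 × 0.047) = √22569 ≈ 150.2 mm.
The +f correction barely moves this — solving exactly, f² + N·c·f − N·c·H = 0 ⇒ f = (−N·c + √((N·c)² + 4·N·c·H))/2 = (−0.658 + √90278)/2 ≈ 149.90 mm, so f ≈ 150 mm.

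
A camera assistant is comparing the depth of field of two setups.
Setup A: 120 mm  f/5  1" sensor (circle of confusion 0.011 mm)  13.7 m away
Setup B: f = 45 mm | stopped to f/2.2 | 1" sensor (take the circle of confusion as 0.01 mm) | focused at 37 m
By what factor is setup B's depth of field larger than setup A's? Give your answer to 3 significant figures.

24.9

Setup A: H = 120²/(5×0.011) + 120 ≈ 261938.2 mm; DoF = Df − Dn = 14449.5 − 13024.4 ≈ 1425.1 mm.
Setup B: H = 45²/(2.2×0.01) + 45 ≈ 92090.5 mm; DoF = Df − Dn = 61820 − 26401 ≈ 35419 mm.
Ratio = 35419 / 1425.1 ≈ 24.9.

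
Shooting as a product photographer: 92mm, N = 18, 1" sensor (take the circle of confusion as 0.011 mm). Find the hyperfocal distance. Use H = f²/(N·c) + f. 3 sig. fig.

Hyperfocal distance H = f²/(N·c) + f = 92²/(18 × 0.011) + 92 = 8464/0.198 + 92 ≈ 42839.5 mm ≈ 42.8 m.

42.8 m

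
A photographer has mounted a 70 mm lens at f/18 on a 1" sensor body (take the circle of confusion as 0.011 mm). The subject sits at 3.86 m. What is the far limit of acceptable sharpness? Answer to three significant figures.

Hyperfocal distance H = f²/(N·c) + f = 70²/(18 × 0.011) + 70 = 4900/0.198 + 70 ≈ 24817.5 mm ≈ 24.82 m.
Far limit Df = s·(H − f)/(H − s) = 3860 × (24817.5 − 70) / (24817.5 − 3860) = 3860 × 24747.5 / 20957.5 ≈ 4558.1 mm ≈ 4.56 m.

4.56 m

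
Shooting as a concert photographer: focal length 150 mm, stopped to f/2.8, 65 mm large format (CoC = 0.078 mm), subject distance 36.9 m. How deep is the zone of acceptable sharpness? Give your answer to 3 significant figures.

Hyperfocal distance H = f²/(N·c) + f = 150²/(2.8 × 0.078) + 150 = 22500/0.2184 + 150 ≈ 103172.0 mm ≈ 103.2 m.
Near limit Dn = s·(H − f)/(H + s − 2f) = 36900 × (103172.0 − 150) / (103172.0 + 36900 − 2 × 150) = 36900 × 103022.0 / 139772.0 ≈ 27198 mm.
Far limit Df = s·(H − f)/(H − s) = 36900 × (103172.0 − 150) / (103172.0 − 36900) = 36900 × 103022.0 / 66272.0 ≈ 57362 mm.
Depth of field = Df − Dn = 57362 − 27198 ≈ 30164 mm ≈ 30.2 m.

30.2 m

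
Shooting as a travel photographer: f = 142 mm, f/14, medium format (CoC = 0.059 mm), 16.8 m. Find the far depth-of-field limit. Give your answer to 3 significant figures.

52.9 m

Hyperfocal distance H = f²/(N·c) + f = 142²/(14 × 0.059) + 142 = 20164/0.826 + 142 ≈ 24553.6 mm ≈ 24.55 m.
Far limit Df = s·(H − f)/(H − s) = 16800 × (24553.6 − 142) / (24553.6 − 16800) = 16800 × 24411.6 / 7753.6 ≈ 52893 mm ≈ 52.9 m.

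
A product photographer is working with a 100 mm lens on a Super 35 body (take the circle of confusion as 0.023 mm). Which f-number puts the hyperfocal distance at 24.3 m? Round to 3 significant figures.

Rearrange H = f²/(N·c) + f for N: N = f² / ((H − f)·c).
N = 100² / ((24300 − 100) × 0.023) = 10000 / 556.6 ≈ 18.

f/18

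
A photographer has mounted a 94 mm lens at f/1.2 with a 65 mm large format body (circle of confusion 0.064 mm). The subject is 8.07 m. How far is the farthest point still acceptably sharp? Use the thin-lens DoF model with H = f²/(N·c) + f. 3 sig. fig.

8.67 m

Hyperfocal distance H = f²/(N·c) + f = 94²/(1.2 × 0.064) + 94 = 8836/0.0768 + 94 ≈ 115146.1 mm ≈ 115.1 m.
Far limit Df = s·(H − f)/(H − s) = 8070 × (115146.1 − 94) / (115146.1 − 8070) = 8070 × 115052.1 / 107076.1 ≈ 8671.1 mm ≈ 8.67 m.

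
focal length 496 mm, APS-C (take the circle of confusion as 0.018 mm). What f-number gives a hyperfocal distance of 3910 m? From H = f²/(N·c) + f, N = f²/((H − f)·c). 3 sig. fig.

Rearrange H = f²/(N·c) + f for N: N = f² / ((H − f)·c).
N = 496² / ((3910000 − 496) × 0.018) = 246016 / 70371 ≈ 3.50.

f/3.50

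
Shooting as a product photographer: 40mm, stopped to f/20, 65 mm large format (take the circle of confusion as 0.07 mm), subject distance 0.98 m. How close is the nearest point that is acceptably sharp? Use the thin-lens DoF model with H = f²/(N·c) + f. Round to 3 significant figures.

0.538 m

Hyperfocal distance H = f²/(N·c) + f = 40²/(20 × 0.07) + 40 = 1600/1.4 + 40 ≈ 1182.9 mm ≈ 1.183 m.
Near limit Dn = s·(H − f)/(H + s − 2f) = 980 × (1182.9 − 40) / (1182.9 + 980 − 2 × 40) = 980 × 1142.9 / 2082.9 ≈ 537.72 mm ≈ 0.538 m.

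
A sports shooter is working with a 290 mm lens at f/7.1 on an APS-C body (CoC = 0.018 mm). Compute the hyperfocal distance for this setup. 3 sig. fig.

Hyperfocal distance H = f²/(N·c) + f = 290²/(7.1 × 0.018) + 290 = 84100/0.1278 + 290 ≈ 658349.5 mm ≈ 658 m.

658 m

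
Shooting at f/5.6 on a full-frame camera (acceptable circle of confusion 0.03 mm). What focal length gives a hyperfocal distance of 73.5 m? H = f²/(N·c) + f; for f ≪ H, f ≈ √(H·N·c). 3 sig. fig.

111 mm

From H = f²/(N·c) + f, with f ≪ H: f ≈ √(H·N·c) = √(73500 × 5.6 × 0.03) = √12348 ≈ 111.1 mm.
The +f correction barely moves this — solving exactly, f² + N·c·f − N·c·H = 0 ⇒ f = (−N·c + √((N·c)² + 4·N·c·H))/2 = (−0.168 + √49392)/2 ≈ 111.04 mm, so f ≈ 111 mm.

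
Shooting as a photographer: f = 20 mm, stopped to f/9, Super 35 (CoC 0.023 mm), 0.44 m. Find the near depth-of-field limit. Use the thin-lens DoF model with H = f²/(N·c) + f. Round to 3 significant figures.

361 mm

Hyperfocal distance H = f²/(N·c) + f = 20²/(9 × 0.023) + 20 = 400/0.207 + 20 ≈ 1952.4 mm ≈ 1.952 m.
Near limit Dn = s·(H − f)/(H + s − 2f) = 440 × (1952.4 − 20) / (1952.4 + 440 − 2 × 20) = 440 × 1932.4 / 2352.4 ≈ 361.44 mm.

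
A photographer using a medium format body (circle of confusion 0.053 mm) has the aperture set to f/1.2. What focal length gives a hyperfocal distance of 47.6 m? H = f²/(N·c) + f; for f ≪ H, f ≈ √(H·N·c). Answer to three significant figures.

From H = f²/(N·c) + f, with f ≪ H: f ≈ √(H·N·c) = √(47600 × 1.2 × 0.053) = √3027.4 ≈ 55.02 mm.
The +f correction barely moves this — solving exactly, f² + N·c·f − N·c·H = 0 ⇒ f = (−N·c + √((N·c)² + 4·N·c·H))/2 = (−0.0636 + √12109)/2 ≈ 54.990 mm, so f ≈ 55.0 mm.

55.0 mm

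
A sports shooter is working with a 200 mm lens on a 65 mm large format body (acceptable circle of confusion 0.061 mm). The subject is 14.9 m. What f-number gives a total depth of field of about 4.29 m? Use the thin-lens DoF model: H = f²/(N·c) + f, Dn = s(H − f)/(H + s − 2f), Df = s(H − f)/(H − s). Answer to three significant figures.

f/6.29

Write h = H − f = f²/(N·c). The thin-lens limits are Dn = s·h/(h + (s−f)) and Df = s·h/(h − (s−f)), so DoF = Df − Dn = 2·s·(s−f)·h / (h² − (s−f)²).
That is a quadratic in h: DoF·h² − 2·s·(s−f)·h − DoF·(s−f)² = 0 ⇒ h = (s−f)·(s + √(s² + DoF²)) / DoF = 14700 × (14900 + √(14900² + 4290²)) / 4290 = 14700 × (14900 + 15505.3) / 4290 ≈ 104186 mm.
Then N = f²/(c·h) = 200² / (0.061 × 104186) = 40000 / 6355.3 ≈ 6.29.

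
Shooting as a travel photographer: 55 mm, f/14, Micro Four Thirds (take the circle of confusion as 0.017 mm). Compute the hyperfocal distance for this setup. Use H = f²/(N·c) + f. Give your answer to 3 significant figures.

12.8 m

Hyperfocal distance H = f²/(N·c) + f = 55²/(14 × 0.017) + 55 = 3025/0.238 + 55 ≈ 12765.1 mm ≈ 12.8 m.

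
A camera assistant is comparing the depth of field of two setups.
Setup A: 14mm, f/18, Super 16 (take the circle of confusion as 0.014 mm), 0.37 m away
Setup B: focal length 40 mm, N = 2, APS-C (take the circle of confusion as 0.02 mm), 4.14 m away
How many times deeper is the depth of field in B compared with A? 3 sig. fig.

2.00

Setup A: H = 14²/(18×0.014) + 14 ≈ 791.8 mm; DoF = Df − Dn = 682.30 − 253.82 ≈ 428.48 mm.
Setup B: H = 40²/(2×0.02) + 40 ≈ 40040.0 mm; DoF = Df − Dn = 4612.81 − 3755.10 ≈ 857.71 mm.
Ratio = 857.71 / 428.48 ≈ 2.00.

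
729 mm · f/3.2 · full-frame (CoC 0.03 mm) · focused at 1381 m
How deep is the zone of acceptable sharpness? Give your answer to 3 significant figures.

734 m

Hyperfocal distance H = f²/(N·c) + f = 729²/(3.2 × 0.03) + 729 = 531441/0.096 + 729 ≈ 5536572.8 mm ≈ 5537 m.
Near limit Dn = s·(H − f)/(H + s − 2f) = 1381000 × (5536572.8 − 729) / (5536572.8 + 1381000 − 2 × 729) = 1381000 × 5535843.8 / 6916114.8 ≈ 1105389 mm.
Far limit Df = s·(H − f)/(H − s) = 1381000 × (5536572.8 − 729) / (5536572.8 − 1381000) = 1381000 × 5535843.8 / 4155572.8 ≈ 1839698 mm.
Depth of field = Df − Dn = 1839698 − 1105389 ≈ 734309 mm ≈ 734 m.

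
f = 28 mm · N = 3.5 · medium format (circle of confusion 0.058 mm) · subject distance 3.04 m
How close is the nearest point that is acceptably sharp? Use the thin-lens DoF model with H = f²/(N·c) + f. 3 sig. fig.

1.71 m

Hyperfocal distance H = f²/(N·c) + f = 28²/(3.5 × 0.058) + 28 = 784/0.203 + 28 ≈ 3890.1 mm ≈ 3.890 m.
Near limit Dn = s·(H − f)/(H + s − 2f) = 3040 × (3890.1 − 28) / (3890.1 + 3040 − 2 × 28) = 3040 × 3862.1 / 6874.1 ≈ 1708.0 mm ≈ 1.71 m.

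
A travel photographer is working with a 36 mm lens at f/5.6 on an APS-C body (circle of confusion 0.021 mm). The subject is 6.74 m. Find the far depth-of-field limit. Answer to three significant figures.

17.2 m

Hyperfocal distance H = f²/(N·c) + f = 36²/(5.6 × 0.021) + 36 = 1296/0.1176 + 36 ≈ 11056.4 mm ≈ 11.06 m.
Far limit Df = s·(H − f)/(H − s) = 6740 × (11056.4 − 36) / (11056.4 − 6740) = 6740 × 11020.4 / 4316.4 ≈ 17208 mm ≈ 17.2 m.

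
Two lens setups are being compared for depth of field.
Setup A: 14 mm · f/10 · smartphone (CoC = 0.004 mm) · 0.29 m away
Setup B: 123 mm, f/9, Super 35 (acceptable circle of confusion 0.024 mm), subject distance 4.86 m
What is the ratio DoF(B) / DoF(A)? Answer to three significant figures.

Setup A: H = 14²/(10×0.004) + 14 ≈ 4914.0 mm; DoF = Df − Dn = 307.310 − 274.536 ≈ 32.774 mm.
Setup B: H = 123²/(9×0.024) + 123 ≈ 70164.7 mm; DoF = Df − Dn = 5212.53 − 4552.13 ≈ 660.40 mm.
Ratio = 660.40 / 32.774 ≈ 20.2.

20.2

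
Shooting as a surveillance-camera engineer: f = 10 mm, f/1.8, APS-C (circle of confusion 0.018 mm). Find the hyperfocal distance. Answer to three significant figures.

3.10 m

Hyperfocal distance H = f²/(N·c) + f = 10²/(1.8 × 0.018) + 10 = 100/0.0324 + 10 ≈ 3096.4 mm ≈ 3.10 m.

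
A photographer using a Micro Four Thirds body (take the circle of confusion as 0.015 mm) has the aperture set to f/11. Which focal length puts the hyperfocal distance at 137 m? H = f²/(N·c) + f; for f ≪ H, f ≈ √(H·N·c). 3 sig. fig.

From H = f²/(N·c) + f, with f ≪ H: f ≈ √(H·N·c) = √(137000 × 11 × 0.015) = √22605 ≈ 150.3 mm.
The +f correction barely moves this — solving exactly, f² + N·c·f − N·c·H = 0 ⇒ f = (−N·c + √((N·c)² + 4·N·c·H))/2 = (−0.165 + √90420)/2 ≈ 150.27 mm, so f ≈ 150 mm.

150 mm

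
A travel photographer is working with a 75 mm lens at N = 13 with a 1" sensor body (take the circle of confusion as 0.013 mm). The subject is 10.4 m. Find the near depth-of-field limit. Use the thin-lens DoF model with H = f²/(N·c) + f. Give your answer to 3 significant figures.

Hyperfocal distance H = f²/(N·c) + f = 75²/(13 × 0.013) + 75 = 5625/0.169 + 75 ≈ 33359.0 mm ≈ 33.36 m.
Near limit Dn = s·(H − f)/(H + s − 2f) = 10400 × (33359.0 − 75) / (33359.0 + 10400 − 2 × 75) = 10400 × 33284.0 / 43609.0 ≈ 7937.7 mm ≈ 7.94 m.

7.94 m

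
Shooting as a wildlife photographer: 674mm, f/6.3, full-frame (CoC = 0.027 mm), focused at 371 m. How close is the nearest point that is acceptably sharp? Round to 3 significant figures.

326 m

Hyperfocal distance H = f²/(N·c) + f = 674²/(6.3 × 0.027) + 674 = 454276/0.1701 + 674 ≈ 2671314.8 mm ≈ 2671 m.
Near limit Dn = s·(H − f)/(H + s − 2f) = 371000 × (2671314.8 − 674) / (2671314.8 + 371000 − 2 × 674) = 371000 × 2670640.8 / 3040966.8 ≈ 325820 mm ≈ 326 m.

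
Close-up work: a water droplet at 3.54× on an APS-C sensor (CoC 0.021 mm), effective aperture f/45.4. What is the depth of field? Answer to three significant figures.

At magnification m, DoF ≈ 2·N_eff·c/m² = 2 × 45.4 × 0.021 / 3.54² = 1.907 / 12.53 ≈ 0.152 mm.

0.152 mm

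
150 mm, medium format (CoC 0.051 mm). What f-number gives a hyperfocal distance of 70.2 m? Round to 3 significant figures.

Rearrange H = f²/(N·c) + f for N: N = f² / ((H − f)·c).
N = 150² / ((70200 − 150) × 0.051) = 22500 / 3573 ≈ 6.30.

f/6.30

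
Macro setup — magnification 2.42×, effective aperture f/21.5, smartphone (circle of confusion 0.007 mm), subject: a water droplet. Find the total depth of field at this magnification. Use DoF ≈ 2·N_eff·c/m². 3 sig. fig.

At magnification m, DoF ≈ 2·N_eff·c/m² = 2 × 21.5 × 0.007 / 2.42² = 0.301 / 5.856 ≈ 0.0514 mm.

0.0514 mm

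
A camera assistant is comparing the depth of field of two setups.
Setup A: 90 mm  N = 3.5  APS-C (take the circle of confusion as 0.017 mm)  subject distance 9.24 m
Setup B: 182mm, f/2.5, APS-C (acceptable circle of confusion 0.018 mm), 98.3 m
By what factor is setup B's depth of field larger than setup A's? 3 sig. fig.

Setup A: H = 90²/(3.5×0.017) + 90 ≈ 136224.5 mm; DoF = Df − Dn = 9905.8 − 8658.1 ≈ 1247.7 mm.
Setup B: H = 182²/(2.5×0.018) + 182 ≈ 736270.9 mm; DoF = Df − Dn = 113418 − 86738 ≈ 26680 mm.
Ratio = 26680 / 1247.7 ≈ 21.4.

21.4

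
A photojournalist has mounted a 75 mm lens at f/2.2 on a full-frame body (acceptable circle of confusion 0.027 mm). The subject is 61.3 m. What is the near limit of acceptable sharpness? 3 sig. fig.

37.2 m

Hyperfocal distance H = f²/(N·c) + f = 75²/(2.2 × 0.027) + 75 = 5625/0.0594 + 75 ≈ 94772.0 mm ≈ 94.77 m.
Near limit Dn = s·(H − f)/(H + s − 2f) = 61300 × (94772.0 − 75) / (94772.0 + 61300 − 2 × 75) = 61300 × 94697.0 / 155922.0 ≈ 37230 mm ≈ 37.2 m.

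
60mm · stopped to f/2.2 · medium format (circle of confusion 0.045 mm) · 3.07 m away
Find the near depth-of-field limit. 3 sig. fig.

Hyperfocal distance H = f²/(N·c) + f = 60²/(2.2 × 0.045) + 60 = 3600/0.099 + 60 ≈ 36423.6 mm ≈ 36.42 m.
Near limit Dn = s·(H − f)/(H + s − 2f) = 3070 × (36423.6 − 60) / (36423.6 + 3070 − 2 × 60) = 3070 × 36363.6 / 39373.6 ≈ 2835.3 mm ≈ 2.84 m.

2.84 m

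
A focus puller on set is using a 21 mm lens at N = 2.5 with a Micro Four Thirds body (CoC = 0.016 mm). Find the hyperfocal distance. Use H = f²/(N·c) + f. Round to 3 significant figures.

Hyperfocal distance H = f²/(N·c) + f = 21²/(2.5 × 0.016) + 21 = 441/0.04 + 21 ≈ 11046.0 mm ≈ 11.0 m.

11.0 m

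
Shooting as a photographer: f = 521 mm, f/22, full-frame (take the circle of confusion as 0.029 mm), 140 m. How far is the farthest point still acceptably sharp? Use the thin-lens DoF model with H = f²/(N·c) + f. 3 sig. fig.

208 m

Hyperfocal distance H = f²/(N·c) + f = 521²/(22 × 0.029) + 521 = 271441/0.638 + 521 ≈ 425977.1 mm ≈ 426.0 m.
Far limit Df = s·(H − f)/(H − s) = 140000 × (425977.1 − 521) / (425977.1 − 140000) = 140000 × 425456.1 / 285977.1 ≈ 208282 mm ≈ 208 m.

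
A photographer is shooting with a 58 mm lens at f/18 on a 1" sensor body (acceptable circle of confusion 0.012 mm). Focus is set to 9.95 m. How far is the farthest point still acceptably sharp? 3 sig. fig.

Hyperfocal distance H = f²/(N·c) + f = 58²/(18 × 0.012) + 58 = 3364/0.216 + 58 ≈ 15632.1 mm ≈ 15.63 m.
Far limit Df = s·(H − f)/(H − s) = 9950 × (15632.1 − 58) / (15632.1 − 9950) = 9950 × 15574.1 / 5682.1 ≈ 27272 mm ≈ 27.3 m.

27.3 m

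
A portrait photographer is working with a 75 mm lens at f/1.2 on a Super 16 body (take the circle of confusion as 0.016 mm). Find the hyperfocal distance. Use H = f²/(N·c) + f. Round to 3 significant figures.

293 m

Hyperfocal distance H = f²/(N·c) + f = 75²/(1.2 × 0.016) + 75 = 5625/0.0192 + 75 ≈ 293043.8 mm ≈ 293 m.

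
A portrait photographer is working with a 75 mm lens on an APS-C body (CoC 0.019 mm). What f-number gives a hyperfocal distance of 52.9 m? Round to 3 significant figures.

Rearrange H = f²/(N·c) + f for N: N = f² / ((H − f)·c).
N = 75² / ((52900 − 75) × 0.019) = 5625 / 1004 ≈ 5.60.

f/5.60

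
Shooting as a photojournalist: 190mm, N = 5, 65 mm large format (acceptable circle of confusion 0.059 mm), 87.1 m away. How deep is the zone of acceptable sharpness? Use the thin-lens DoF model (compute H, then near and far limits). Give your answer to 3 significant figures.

250 m

Hyperfocal distance H = f²/(N·c) + f = 190²/(5 × 0.059) + 190 = 36100/0.295 + 190 ≈ 122562.9 mm ≈ 122.6 m.
Near limit Dn = s·(H − f)/(H + s − 2f) = 87100 × (122562.9 − 190) / (122562.9 + 87100 − 2 × 190) = 87100 × 122372.9 / 209282.9 ≈ 50930 mm.
Far limit Df = s·(H − f)/(H − s) = 87100 × (122562.9 − 190) / (122562.9 − 87100) = 87100 × 122372.9 / 35462.9 ≈ 300559 mm.
Depth of field = Df − Dn = 300559 − 50930 ≈ 249629 mm ≈ 250 m.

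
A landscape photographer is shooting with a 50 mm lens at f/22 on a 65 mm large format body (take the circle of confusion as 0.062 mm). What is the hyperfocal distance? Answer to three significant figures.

1.88 m

Hyperfocal distance H = f²/(N·c) + f = 50²/(22 × 0.062) + 50 = 2500/1.364 + 50 ≈ 1882.8 mm ≈ 1.88 m.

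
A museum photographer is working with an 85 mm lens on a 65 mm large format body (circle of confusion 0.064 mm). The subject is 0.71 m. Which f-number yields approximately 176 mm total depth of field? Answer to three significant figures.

Write h = H − f = f²/(N·c). The thin-lens limits are Dn = s·h/(h + (s−f)) and Df = s·h/(h − (s−f)), so DoF = Df − Dn = 2·s·(s−f)·h / (h² − (s−f)²).
That is a quadratic in h: DoF·h² − 2·s·(s−f)·h − DoF·(s−f)² = 0 ⇒ h = (s−f)·(s + √(s² + DoF²)) / DoF = 625 × (710 + √(710² + 176²)) / 176 = 625 × (710 + 731.489) / 176 ≈ 5118.9 mm.
Then N = f²/(c·h) = 85² / (0.064 × 5118.9) = 7225 / 327.61 ≈ 22.1.

f/22.1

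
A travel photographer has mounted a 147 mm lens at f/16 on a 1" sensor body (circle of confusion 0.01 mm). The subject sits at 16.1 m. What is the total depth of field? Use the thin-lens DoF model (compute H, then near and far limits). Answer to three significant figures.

Hyperfocal distance H = f²/(N·c) + f = 147²/(16 × 0.01) + 147 = 21609/0.16 + 147 ≈ 135203.2 mm ≈ 135.2 m.
Near limit Dn = s·(H − f)/(H + s − 2f) = 16100 × (135203.2 − 147) / (135203.2 + 16100 − 2 × 147) = 16100 × 135056.2 / 151009.2 ≈ 14399.2 mm.
Far limit Df = s·(H − f)/(H − s) = 16100 × (135203.2 − 147) / (135203.2 − 16100) = 16100 × 135056.2 / 119103.2 ≈ 18256.5 mm.
Depth of field = Df − Dn = 18256.5 − 14399.2 ≈ 3857.3 mm ≈ 3.86 m.

3.86 m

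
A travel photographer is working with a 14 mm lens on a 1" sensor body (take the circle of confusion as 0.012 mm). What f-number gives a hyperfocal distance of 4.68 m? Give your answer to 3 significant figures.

Rearrange H = f²/(N·c) + f for N: N = f² / ((H − f)·c).
N = 14² / ((4680 − 14) × 0.012) = 196 / 55.99 ≈ 3.50.

f/3.50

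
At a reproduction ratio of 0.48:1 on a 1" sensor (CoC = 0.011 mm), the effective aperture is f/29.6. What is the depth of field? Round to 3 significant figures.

2.83 mm

At magnification m, DoF ≈ 2·N_eff·c/m² = 2 × 29.6 × 0.011 / 0.48² = 0.6512 / 0.2304 ≈ 2.83 mm.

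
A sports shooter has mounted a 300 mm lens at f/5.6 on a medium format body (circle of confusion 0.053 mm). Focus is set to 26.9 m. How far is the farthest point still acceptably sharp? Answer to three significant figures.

Hyperfocal distance H = f²/(N·c) + f = 300²/(5.6 × 0.053) + 300 = 90000/0.2968 + 300 ≈ 303534.5 mm ≈ 303.5 m.
Far limit Df = s·(H − f)/(H − s) = 26900 × (303534.5 − 300) / (303534.5 − 26900) = 26900 × 303234.5 / 276634.5 ≈ 29487 mm ≈ 29.5 m.

29.5 m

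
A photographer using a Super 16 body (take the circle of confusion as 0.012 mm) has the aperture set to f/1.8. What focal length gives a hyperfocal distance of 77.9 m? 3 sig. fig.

41.0 mm

From H = f²/(N·c) + f, with f ≪ H: f ≈ √(H·N·c) = √(77900 × 1.8 × 0.012) = √1682.6 ≈ 41.02 mm.
The +f correction barely moves this — solving exactly, f² + N·c·f − N·c·H = 0 ⇒ f = (−N·c + √((N·c)² + 4·N·c·H))/2 = (−0.0216 + √6730.6)/2 ≈ 41.009 mm, so f ≈ 41.0 mm.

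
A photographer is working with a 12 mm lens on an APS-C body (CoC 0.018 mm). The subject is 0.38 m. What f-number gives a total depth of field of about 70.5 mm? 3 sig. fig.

Write h = H − f = f²/(N·c). The thin-lens limits are Dn = s·h/(h + (s−f)) and Df = s·h/(h − (s−f)), so DoF = Df − Dn = 2·s·(s−f)·h / (h² − (s−f)²).
That is a quadratic in h: DoF·h² − 2·s·(s−f)·h − DoF·(s−f)² = 0 ⇒ h = (s−f)·(s + √(s² + DoF²)) / DoF = 368 × (380 + √(380² + 70.5²)) / 70.5 = 368 × (380 + 386.484) / 70.5 ≈ 4000.9 mm.
Then N = f²/(c·h) = 12² / (0.018 × 4000.9) = 144 / 72.017 ≈ 2.00.

f/2.00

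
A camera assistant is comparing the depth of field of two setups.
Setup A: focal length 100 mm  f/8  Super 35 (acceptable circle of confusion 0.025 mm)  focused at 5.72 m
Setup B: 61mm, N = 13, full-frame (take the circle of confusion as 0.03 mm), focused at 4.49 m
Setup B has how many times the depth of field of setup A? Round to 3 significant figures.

Setup A: H = 100²/(8×0.025) + 100 ≈ 50100.0 mm; DoF = Df − Dn = 6444.3 − 5142.0 ≈ 1302.3 mm.
Setup B: H = 61²/(13×0.03) + 61 ≈ 9602.0 mm; DoF = Df − Dn = 8380.1 − 3066.5 ≈ 5313.6 mm.
Ratio = 5313.6 / 1302.3 ≈ 4.08.

4.08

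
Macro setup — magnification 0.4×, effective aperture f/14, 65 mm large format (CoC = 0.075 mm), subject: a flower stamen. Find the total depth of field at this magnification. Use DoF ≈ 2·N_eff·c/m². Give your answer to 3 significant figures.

13.1 mm

At magnification m, DoF ≈ 2·N_eff·c/m² = 2 × 14 × 0.075 / 0.4² = 2.1 / 0.16 ≈ 13.1 mm.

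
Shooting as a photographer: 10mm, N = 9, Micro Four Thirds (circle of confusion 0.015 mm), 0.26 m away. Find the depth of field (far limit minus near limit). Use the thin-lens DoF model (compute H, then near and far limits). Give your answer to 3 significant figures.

Hyperfocal distance H = f²/(N·c) + f = 10²/(9 × 0.015) + 10 = 100/0.135 + 10 ≈ 750.7 mm ≈ 0.751 m.
Near limit Dn = s·(H − f)/(H + s − 2f) = 260 × (750.7 − 10) / (750.7 + 260 − 2 × 10) = 260 × 740.7 / 990.7 ≈ 194.39 mm.
Far limit Df = s·(H − f)/(H − s) = 260 × (750.7 − 10) / (750.7 − 260) = 260 × 740.7 / 490.7 ≈ 392.45 mm.
Depth of field = Df − Dn = 392.45 − 194.39 ≈ 198.06 mm.

198 mm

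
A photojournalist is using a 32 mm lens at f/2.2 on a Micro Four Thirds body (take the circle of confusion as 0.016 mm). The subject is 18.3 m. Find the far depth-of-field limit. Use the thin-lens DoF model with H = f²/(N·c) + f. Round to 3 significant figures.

Hyperfocal distance H = f²/(N·c) + f = 32²/(2.2 × 0.016) + 32 = 1024/0.0352 + 32 ≈ 29122.9 mm ≈ 29.12 m.
Far limit Df = s·(H − f)/(H − s) = 18300 × (29122.9 − 32) / (29122.9 − 18300) = 18300 × 29090.9 / 10822.9 ≈ 49189 mm ≈ 49.2 m.

49.2 m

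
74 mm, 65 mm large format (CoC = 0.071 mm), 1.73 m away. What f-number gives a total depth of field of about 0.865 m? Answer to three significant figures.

f/11

Write h = H − f = f²/(N·c). The thin-lens limits are Dn = s·h/(h + (s−f)) and Df = s·h/(h − (s−f)), so DoF = Df − Dn = 2·s·(s−f)·h / (h² − (s−f)²).
That is a quadratic in h: DoF·h² − 2·s·(s−f)·h − DoF·(s−f)² = 0 ⇒ h = (s−f)·(s + √(s² + DoF²)) / DoF = 1656 × (1730 + √(1730² + 865²)) / 865 = 1656 × (1730 + 1934.20) / 865 ≈ 7014.9 mm.
Then N = f²/(c·h) = 74² / (0.071 × 7014.9) = 5476 / 498.06 ≈ 11.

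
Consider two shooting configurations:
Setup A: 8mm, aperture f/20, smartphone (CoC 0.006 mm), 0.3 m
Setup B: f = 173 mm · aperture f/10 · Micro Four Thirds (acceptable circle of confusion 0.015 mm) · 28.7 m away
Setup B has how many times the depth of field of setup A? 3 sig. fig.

Setup A: H = 8²/(20×0.006) + 8 ≈ 541.3 mm; DoF = Df − Dn = 662.98 − 193.86 ≈ 469.12 mm.
Setup B: H = 173²/(10×0.015) + 173 ≈ 199699.7 mm; DoF = Df − Dn = 33487.9 − 25109.9 ≈ 8378.0 mm.
Ratio = 8378.0 / 469.12 ≈ 17.9.

17.9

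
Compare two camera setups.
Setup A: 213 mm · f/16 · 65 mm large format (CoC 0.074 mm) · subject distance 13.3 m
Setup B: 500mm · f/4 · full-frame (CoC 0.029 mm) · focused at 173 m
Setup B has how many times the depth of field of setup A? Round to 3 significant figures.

Setup A: H = 213²/(16×0.074) + 213 ≈ 38531.4 mm; DoF = Df − Dn = 20198 − 9914 ≈ 10284 mm.
Setup B: H = 500²/(4×0.029) + 500 ≈ 2155672.4 mm; DoF = Df − Dn = 188052 − 160179 ≈ 27873 mm.
Ratio = 27873 / 10284 ≈ 2.71.

2.71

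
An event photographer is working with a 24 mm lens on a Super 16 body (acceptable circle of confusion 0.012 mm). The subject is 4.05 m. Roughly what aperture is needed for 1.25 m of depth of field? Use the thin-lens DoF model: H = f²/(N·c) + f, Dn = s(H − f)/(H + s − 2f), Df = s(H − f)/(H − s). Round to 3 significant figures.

Write h = H − f = f²/(N·c). The thin-lens limits are Dn = s·h/(h + (s−f)) and Df = s·h/(h − (s−f)), so DoF = Df − Dn = 2·s·(s−f)·h / (h² − (s−f)²).
That is a quadratic in h: DoF·h² − 2·s·(s−f)·h − DoF·(s−f)² = 0 ⇒ h = (s−f)·(s + √(s² + DoF²)) / DoF = 4026 × (4050 + √(4050² + 1250²)) / 1250 = 4026 × (4050 + 4238.51) / 1250 ≈ 26696 mm.
Then N = f²/(c·h) = 24² / (0.012 × 26696) = 576 / 320.35 ≈ 1.80.

f/1.80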